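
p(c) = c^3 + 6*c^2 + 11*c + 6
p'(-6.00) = 47.00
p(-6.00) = -60.00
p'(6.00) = 191.00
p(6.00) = 504.00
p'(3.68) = 95.79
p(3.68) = 177.57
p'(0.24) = 14.05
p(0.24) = 9.00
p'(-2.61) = 0.12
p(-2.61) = 0.38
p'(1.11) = 28.02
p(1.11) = 26.97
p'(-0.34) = 7.27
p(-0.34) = 2.91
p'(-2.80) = 0.92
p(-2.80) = 0.29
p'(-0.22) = 8.51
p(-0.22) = 3.86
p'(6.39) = 210.18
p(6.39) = 582.20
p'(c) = 3*c^2 + 12*c + 11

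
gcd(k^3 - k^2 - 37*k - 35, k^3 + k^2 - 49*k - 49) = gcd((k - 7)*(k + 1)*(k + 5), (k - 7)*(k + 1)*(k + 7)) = k^2 - 6*k - 7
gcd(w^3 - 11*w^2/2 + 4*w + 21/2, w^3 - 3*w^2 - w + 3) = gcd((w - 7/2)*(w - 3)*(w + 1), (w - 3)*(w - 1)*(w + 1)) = w^2 - 2*w - 3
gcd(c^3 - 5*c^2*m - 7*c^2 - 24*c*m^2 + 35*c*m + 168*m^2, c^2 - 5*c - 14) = c - 7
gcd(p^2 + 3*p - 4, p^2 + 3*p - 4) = p^2 + 3*p - 4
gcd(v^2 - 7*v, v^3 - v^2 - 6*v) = v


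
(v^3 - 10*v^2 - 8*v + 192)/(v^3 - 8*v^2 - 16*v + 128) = (v - 6)/(v - 4)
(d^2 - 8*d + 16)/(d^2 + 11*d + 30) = (d^2 - 8*d + 16)/(d^2 + 11*d + 30)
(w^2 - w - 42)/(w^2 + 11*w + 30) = (w - 7)/(w + 5)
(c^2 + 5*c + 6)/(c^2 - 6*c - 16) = (c + 3)/(c - 8)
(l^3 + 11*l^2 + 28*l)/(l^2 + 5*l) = (l^2 + 11*l + 28)/(l + 5)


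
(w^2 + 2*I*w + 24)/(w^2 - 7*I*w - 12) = (w + 6*I)/(w - 3*I)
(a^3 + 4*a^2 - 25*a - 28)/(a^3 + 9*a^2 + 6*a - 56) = (a^2 - 3*a - 4)/(a^2 + 2*a - 8)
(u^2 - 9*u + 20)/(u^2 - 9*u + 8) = (u^2 - 9*u + 20)/(u^2 - 9*u + 8)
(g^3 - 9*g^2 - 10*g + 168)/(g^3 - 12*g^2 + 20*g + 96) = (g^2 - 3*g - 28)/(g^2 - 6*g - 16)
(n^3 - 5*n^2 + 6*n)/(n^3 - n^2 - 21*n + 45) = n*(n - 2)/(n^2 + 2*n - 15)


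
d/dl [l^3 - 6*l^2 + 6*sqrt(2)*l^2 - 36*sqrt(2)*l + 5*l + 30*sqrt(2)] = 3*l^2 - 12*l + 12*sqrt(2)*l - 36*sqrt(2) + 5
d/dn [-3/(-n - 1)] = -3/(n + 1)^2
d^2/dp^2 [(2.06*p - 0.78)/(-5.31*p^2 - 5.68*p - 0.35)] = (-(2.06*p - 0.78)*(10.62*p + 5.68)*(21.24*p + 11.36) + (65.6316*p + 15.118)*(5.31*p^2 + 5.68*p + 0.35))/(5.31*p^2 + 5.68*p + 0.35)^3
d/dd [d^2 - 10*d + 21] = 2*d - 10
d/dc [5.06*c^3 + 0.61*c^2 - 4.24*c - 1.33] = 15.18*c^2 + 1.22*c - 4.24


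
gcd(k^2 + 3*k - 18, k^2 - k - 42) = k + 6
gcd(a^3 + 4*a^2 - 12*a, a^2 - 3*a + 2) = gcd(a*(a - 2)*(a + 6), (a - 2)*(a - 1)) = a - 2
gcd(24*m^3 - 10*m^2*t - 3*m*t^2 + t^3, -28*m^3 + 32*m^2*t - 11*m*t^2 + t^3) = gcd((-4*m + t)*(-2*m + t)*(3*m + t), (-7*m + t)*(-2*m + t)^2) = -2*m + t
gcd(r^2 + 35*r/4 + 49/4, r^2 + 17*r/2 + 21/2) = r + 7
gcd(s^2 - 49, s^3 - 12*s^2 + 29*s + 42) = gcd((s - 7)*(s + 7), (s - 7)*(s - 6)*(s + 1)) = s - 7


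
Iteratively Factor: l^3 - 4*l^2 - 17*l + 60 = (l - 3)*(l^2 - l - 20) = (l - 3)*(l + 4)*(l - 5)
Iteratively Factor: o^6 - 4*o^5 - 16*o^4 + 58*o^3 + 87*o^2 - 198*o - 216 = (o - 3)*(o^5 - o^4 - 19*o^3 + o^2 + 90*o + 72) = (o - 3)*(o + 3)*(o^4 - 4*o^3 - 7*o^2 + 22*o + 24) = (o - 3)*(o + 2)*(o + 3)*(o^3 - 6*o^2 + 5*o + 12) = (o - 3)^2*(o + 2)*(o + 3)*(o^2 - 3*o - 4) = (o - 3)^2*(o + 1)*(o + 2)*(o + 3)*(o - 4)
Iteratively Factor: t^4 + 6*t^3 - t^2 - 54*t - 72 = (t + 2)*(t^3 + 4*t^2 - 9*t - 36) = (t + 2)*(t + 4)*(t^2 - 9) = (t - 3)*(t + 2)*(t + 4)*(t + 3)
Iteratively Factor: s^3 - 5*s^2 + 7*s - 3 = (s - 1)*(s^2 - 4*s + 3) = (s - 1)^2*(s - 3)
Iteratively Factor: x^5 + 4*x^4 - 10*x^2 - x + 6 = (x + 1)*(x^4 + 3*x^3 - 3*x^2 - 7*x + 6) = (x - 1)*(x + 1)*(x^3 + 4*x^2 + x - 6) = (x - 1)*(x + 1)*(x + 3)*(x^2 + x - 2) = (x - 1)^2*(x + 1)*(x + 3)*(x + 2)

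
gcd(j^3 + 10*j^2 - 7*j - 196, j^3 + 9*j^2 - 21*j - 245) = j^2 + 14*j + 49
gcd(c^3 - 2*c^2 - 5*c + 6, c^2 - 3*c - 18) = 1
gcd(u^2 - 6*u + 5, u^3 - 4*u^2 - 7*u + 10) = u^2 - 6*u + 5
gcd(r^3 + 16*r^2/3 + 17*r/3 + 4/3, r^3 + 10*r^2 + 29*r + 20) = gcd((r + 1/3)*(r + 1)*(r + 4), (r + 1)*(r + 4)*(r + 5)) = r^2 + 5*r + 4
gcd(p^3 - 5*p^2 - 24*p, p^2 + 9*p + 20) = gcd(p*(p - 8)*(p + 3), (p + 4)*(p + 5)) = 1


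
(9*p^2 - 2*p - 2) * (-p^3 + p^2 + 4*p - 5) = -9*p^5 + 11*p^4 + 36*p^3 - 55*p^2 + 2*p + 10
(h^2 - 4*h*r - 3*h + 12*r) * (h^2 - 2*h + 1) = h^4 - 4*h^3*r - 5*h^3 + 20*h^2*r + 7*h^2 - 28*h*r - 3*h + 12*r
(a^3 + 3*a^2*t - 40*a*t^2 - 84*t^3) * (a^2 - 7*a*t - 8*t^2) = a^5 - 4*a^4*t - 69*a^3*t^2 + 172*a^2*t^3 + 908*a*t^4 + 672*t^5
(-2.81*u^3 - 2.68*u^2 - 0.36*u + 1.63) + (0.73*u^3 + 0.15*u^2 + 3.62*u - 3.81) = -2.08*u^3 - 2.53*u^2 + 3.26*u - 2.18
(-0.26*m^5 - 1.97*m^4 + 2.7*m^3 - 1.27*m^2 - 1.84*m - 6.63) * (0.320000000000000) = -0.0832*m^5 - 0.6304*m^4 + 0.864*m^3 - 0.4064*m^2 - 0.5888*m - 2.1216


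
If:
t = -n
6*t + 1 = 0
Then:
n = 1/6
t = -1/6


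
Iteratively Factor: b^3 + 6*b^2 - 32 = (b - 2)*(b^2 + 8*b + 16) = (b - 2)*(b + 4)*(b + 4)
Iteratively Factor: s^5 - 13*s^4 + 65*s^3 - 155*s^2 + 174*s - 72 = (s - 1)*(s^4 - 12*s^3 + 53*s^2 - 102*s + 72) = (s - 4)*(s - 1)*(s^3 - 8*s^2 + 21*s - 18) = (s - 4)*(s - 3)*(s - 1)*(s^2 - 5*s + 6) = (s - 4)*(s - 3)*(s - 2)*(s - 1)*(s - 3)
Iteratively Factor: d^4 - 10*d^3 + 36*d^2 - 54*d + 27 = (d - 3)*(d^3 - 7*d^2 + 15*d - 9) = (d - 3)*(d - 1)*(d^2 - 6*d + 9) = (d - 3)^2*(d - 1)*(d - 3)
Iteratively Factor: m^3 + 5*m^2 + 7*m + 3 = (m + 1)*(m^2 + 4*m + 3) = (m + 1)*(m + 3)*(m + 1)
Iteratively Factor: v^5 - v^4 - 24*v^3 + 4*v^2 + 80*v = (v - 2)*(v^4 + v^3 - 22*v^2 - 40*v) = v*(v - 2)*(v^3 + v^2 - 22*v - 40) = v*(v - 5)*(v - 2)*(v^2 + 6*v + 8) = v*(v - 5)*(v - 2)*(v + 4)*(v + 2)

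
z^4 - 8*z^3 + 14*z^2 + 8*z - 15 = (z - 5)*(z - 3)*(z - 1)*(z + 1)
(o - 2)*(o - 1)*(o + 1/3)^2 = o^4 - 7*o^3/3 + o^2/9 + o + 2/9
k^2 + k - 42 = (k - 6)*(k + 7)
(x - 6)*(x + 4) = x^2 - 2*x - 24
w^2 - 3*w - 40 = (w - 8)*(w + 5)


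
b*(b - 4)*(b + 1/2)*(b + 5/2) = b^4 - b^3 - 43*b^2/4 - 5*b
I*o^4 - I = (o - 1)*(o - I)*(o + I)*(I*o + I)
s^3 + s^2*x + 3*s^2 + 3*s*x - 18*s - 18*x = (s - 3)*(s + 6)*(s + x)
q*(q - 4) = q^2 - 4*q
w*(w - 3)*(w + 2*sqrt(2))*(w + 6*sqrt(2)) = w^4 - 3*w^3 + 8*sqrt(2)*w^3 - 24*sqrt(2)*w^2 + 24*w^2 - 72*w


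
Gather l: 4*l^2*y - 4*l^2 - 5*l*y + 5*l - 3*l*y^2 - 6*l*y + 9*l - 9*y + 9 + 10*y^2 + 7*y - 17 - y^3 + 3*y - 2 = l^2*(4*y - 4) + l*(-3*y^2 - 11*y + 14) - y^3 + 10*y^2 + y - 10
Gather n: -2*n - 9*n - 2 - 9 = -11*n - 11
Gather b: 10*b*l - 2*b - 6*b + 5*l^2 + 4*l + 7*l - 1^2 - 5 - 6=b*(10*l - 8) + 5*l^2 + 11*l - 12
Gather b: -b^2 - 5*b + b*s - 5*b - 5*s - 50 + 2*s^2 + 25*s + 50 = -b^2 + b*(s - 10) + 2*s^2 + 20*s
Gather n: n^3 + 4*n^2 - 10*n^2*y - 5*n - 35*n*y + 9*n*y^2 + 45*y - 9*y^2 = n^3 + n^2*(4 - 10*y) + n*(9*y^2 - 35*y - 5) - 9*y^2 + 45*y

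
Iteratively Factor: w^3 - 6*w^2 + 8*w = (w - 4)*(w^2 - 2*w) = w*(w - 4)*(w - 2)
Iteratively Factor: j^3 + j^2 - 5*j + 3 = (j - 1)*(j^2 + 2*j - 3) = (j - 1)*(j + 3)*(j - 1)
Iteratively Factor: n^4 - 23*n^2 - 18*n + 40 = (n + 2)*(n^3 - 2*n^2 - 19*n + 20) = (n - 1)*(n + 2)*(n^2 - n - 20) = (n - 5)*(n - 1)*(n + 2)*(n + 4)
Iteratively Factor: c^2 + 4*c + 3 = (c + 1)*(c + 3)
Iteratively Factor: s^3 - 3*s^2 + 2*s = (s - 1)*(s^2 - 2*s) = s*(s - 1)*(s - 2)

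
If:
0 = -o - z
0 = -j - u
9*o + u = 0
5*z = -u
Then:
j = 0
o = 0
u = 0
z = 0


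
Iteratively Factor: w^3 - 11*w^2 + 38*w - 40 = (w - 5)*(w^2 - 6*w + 8) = (w - 5)*(w - 4)*(w - 2)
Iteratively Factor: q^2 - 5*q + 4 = (q - 4)*(q - 1)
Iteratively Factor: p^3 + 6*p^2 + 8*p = (p + 2)*(p^2 + 4*p) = p*(p + 2)*(p + 4)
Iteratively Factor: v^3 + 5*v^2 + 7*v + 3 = (v + 1)*(v^2 + 4*v + 3) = (v + 1)*(v + 3)*(v + 1)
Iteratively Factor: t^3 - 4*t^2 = (t)*(t^2 - 4*t) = t*(t - 4)*(t)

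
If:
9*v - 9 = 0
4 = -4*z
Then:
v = 1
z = -1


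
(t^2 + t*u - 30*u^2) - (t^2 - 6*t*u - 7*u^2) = 7*t*u - 23*u^2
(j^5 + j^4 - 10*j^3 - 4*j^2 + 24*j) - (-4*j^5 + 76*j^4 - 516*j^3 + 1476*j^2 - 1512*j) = 5*j^5 - 75*j^4 + 506*j^3 - 1480*j^2 + 1536*j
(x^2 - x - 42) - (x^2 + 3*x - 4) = -4*x - 38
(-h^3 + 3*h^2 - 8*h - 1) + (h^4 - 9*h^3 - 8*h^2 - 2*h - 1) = h^4 - 10*h^3 - 5*h^2 - 10*h - 2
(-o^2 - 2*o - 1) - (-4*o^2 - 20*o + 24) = 3*o^2 + 18*o - 25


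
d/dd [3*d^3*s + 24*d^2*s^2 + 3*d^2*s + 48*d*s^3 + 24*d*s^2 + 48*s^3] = 3*s*(3*d^2 + 16*d*s + 2*d + 16*s^2 + 8*s)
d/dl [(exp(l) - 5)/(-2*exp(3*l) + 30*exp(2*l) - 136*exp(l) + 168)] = (exp(3*l) - 15*exp(2*l) + 75*exp(l) - 128)*exp(l)/(exp(6*l) - 30*exp(5*l) + 361*exp(4*l) - 2208*exp(3*l) + 7144*exp(2*l) - 11424*exp(l) + 7056)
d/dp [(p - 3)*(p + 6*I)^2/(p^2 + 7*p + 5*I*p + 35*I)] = (p + 6*I)*(-(p - 3)*(p + 6*I)*(2*p + 7 + 5*I) + 3*(p - 2 + 2*I)*(p^2 + 7*p + 5*I*p + 35*I))/(p^2 + 7*p + 5*I*p + 35*I)^2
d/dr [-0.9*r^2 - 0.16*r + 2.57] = -1.8*r - 0.16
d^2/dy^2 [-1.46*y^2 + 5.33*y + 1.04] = -2.92000000000000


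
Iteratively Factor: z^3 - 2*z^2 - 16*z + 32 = (z + 4)*(z^2 - 6*z + 8) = (z - 4)*(z + 4)*(z - 2)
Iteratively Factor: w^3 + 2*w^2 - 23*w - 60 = (w + 4)*(w^2 - 2*w - 15) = (w - 5)*(w + 4)*(w + 3)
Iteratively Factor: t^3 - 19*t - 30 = (t + 2)*(t^2 - 2*t - 15) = (t - 5)*(t + 2)*(t + 3)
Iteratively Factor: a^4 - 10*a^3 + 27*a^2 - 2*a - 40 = (a - 5)*(a^3 - 5*a^2 + 2*a + 8) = (a - 5)*(a + 1)*(a^2 - 6*a + 8) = (a - 5)*(a - 4)*(a + 1)*(a - 2)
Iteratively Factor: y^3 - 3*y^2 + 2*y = (y)*(y^2 - 3*y + 2) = y*(y - 1)*(y - 2)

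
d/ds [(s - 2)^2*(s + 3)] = (s - 2)*(3*s + 4)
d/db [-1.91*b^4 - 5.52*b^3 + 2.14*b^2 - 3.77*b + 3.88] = -7.64*b^3 - 16.56*b^2 + 4.28*b - 3.77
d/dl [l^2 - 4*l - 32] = 2*l - 4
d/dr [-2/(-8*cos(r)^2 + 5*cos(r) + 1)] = 2*(16*cos(r) - 5)*sin(r)/(-8*cos(r)^2 + 5*cos(r) + 1)^2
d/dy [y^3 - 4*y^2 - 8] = y*(3*y - 8)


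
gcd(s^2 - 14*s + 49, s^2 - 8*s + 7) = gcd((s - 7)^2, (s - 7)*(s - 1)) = s - 7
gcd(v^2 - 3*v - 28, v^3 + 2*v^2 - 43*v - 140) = v^2 - 3*v - 28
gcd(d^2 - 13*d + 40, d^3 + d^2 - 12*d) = 1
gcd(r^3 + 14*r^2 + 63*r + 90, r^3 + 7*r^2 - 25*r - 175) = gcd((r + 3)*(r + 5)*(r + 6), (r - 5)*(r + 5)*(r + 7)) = r + 5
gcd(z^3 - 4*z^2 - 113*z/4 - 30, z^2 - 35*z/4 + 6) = z - 8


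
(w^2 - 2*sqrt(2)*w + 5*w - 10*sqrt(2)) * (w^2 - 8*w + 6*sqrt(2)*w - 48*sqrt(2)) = w^4 - 3*w^3 + 4*sqrt(2)*w^3 - 64*w^2 - 12*sqrt(2)*w^2 - 160*sqrt(2)*w + 72*w + 960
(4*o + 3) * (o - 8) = 4*o^2 - 29*o - 24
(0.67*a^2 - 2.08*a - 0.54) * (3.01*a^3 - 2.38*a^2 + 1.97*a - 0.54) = 2.0167*a^5 - 7.8554*a^4 + 4.6449*a^3 - 3.1742*a^2 + 0.0594000000000001*a + 0.2916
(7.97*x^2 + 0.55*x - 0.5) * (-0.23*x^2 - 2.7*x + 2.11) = -1.8331*x^4 - 21.6455*x^3 + 15.4467*x^2 + 2.5105*x - 1.055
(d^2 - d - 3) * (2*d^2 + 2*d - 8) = 2*d^4 - 16*d^2 + 2*d + 24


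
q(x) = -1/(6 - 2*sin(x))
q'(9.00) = 0.07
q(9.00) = -0.19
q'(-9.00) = 0.04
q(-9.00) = -0.15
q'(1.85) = 0.03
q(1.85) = -0.25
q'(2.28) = 0.06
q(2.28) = -0.22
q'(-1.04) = -0.02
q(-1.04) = -0.13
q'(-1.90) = 0.01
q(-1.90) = -0.13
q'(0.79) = -0.07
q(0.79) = -0.22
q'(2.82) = 0.07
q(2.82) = -0.19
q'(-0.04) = -0.05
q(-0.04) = -0.16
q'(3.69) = 0.03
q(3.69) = -0.14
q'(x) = -2*cos(x)/(6 - 2*sin(x))^2 = -cos(x)/(2*(sin(x) - 3)^2)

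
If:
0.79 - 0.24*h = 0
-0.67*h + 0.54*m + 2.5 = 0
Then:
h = 3.29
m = -0.55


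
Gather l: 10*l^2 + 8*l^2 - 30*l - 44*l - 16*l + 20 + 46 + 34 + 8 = 18*l^2 - 90*l + 108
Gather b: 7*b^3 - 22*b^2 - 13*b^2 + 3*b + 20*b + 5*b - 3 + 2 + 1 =7*b^3 - 35*b^2 + 28*b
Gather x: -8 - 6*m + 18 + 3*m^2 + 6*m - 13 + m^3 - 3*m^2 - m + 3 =m^3 - m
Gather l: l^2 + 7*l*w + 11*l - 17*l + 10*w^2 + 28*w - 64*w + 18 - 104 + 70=l^2 + l*(7*w - 6) + 10*w^2 - 36*w - 16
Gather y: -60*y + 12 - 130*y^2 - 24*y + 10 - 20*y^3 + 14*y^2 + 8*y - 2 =-20*y^3 - 116*y^2 - 76*y + 20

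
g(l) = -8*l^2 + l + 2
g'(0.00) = 1.00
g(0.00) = 2.00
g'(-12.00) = 193.00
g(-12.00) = -1162.00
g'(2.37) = -36.92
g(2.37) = -40.57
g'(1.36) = -20.76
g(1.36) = -11.44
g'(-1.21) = 20.36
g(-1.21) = -10.92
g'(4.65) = -73.40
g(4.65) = -166.33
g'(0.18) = -1.88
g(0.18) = 1.92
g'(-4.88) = 79.08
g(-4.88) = -193.40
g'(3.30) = -51.80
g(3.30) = -81.82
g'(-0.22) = 4.52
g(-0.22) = 1.39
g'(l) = 1 - 16*l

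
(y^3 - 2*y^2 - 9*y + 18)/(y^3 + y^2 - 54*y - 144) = (y^2 - 5*y + 6)/(y^2 - 2*y - 48)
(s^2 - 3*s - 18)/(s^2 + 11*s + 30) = (s^2 - 3*s - 18)/(s^2 + 11*s + 30)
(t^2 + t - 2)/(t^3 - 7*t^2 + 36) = (t - 1)/(t^2 - 9*t + 18)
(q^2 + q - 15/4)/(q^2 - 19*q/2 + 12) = (q + 5/2)/(q - 8)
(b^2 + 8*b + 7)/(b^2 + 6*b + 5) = (b + 7)/(b + 5)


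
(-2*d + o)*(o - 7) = -2*d*o + 14*d + o^2 - 7*o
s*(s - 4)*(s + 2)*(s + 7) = s^4 + 5*s^3 - 22*s^2 - 56*s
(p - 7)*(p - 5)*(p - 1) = p^3 - 13*p^2 + 47*p - 35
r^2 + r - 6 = (r - 2)*(r + 3)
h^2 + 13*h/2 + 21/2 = (h + 3)*(h + 7/2)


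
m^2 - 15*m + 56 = (m - 8)*(m - 7)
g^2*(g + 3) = g^3 + 3*g^2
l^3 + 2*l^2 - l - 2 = (l - 1)*(l + 1)*(l + 2)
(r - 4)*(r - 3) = r^2 - 7*r + 12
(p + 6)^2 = p^2 + 12*p + 36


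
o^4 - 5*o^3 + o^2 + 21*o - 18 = (o - 3)^2*(o - 1)*(o + 2)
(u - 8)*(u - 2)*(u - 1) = u^3 - 11*u^2 + 26*u - 16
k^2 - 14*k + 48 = (k - 8)*(k - 6)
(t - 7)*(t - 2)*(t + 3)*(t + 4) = t^4 - 2*t^3 - 37*t^2 - 10*t + 168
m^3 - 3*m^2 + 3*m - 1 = (m - 1)^3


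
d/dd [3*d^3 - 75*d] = 9*d^2 - 75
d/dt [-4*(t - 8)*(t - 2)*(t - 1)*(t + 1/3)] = -16*t^3 + 128*t^2 - 536*t/3 + 88/3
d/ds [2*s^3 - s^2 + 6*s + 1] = 6*s^2 - 2*s + 6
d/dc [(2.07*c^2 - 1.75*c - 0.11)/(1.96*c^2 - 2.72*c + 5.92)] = (-2.2004*c^2 + 24.94*c - 10.6592)/(3.8416*c^4 - 10.6624*c^3 + 30.6048*c^2 - 32.2048*c + 35.0464)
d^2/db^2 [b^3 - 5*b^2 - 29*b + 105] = 6*b - 10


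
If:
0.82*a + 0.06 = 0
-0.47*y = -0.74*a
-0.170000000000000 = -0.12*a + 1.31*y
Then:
No Solution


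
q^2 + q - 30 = (q - 5)*(q + 6)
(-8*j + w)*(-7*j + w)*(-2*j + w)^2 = 224*j^4 - 284*j^3*w + 120*j^2*w^2 - 19*j*w^3 + w^4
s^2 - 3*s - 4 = (s - 4)*(s + 1)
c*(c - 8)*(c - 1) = c^3 - 9*c^2 + 8*c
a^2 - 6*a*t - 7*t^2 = (a - 7*t)*(a + t)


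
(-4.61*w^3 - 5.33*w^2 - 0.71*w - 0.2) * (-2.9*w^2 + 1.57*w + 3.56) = 13.369*w^5 + 8.2193*w^4 - 22.7207*w^3 - 19.5095*w^2 - 2.8416*w - 0.712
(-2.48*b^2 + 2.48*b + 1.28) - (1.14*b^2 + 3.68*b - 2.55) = -3.62*b^2 - 1.2*b + 3.83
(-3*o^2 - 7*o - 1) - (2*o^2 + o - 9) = -5*o^2 - 8*o + 8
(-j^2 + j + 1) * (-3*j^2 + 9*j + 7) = 3*j^4 - 12*j^3 - j^2 + 16*j + 7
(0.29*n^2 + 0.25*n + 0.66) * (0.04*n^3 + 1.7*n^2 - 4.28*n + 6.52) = 0.0116*n^5 + 0.503*n^4 - 0.7898*n^3 + 1.9428*n^2 - 1.1948*n + 4.3032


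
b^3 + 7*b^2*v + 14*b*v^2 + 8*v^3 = (b + v)*(b + 2*v)*(b + 4*v)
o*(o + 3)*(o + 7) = o^3 + 10*o^2 + 21*o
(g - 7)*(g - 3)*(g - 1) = g^3 - 11*g^2 + 31*g - 21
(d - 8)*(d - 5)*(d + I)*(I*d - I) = I*d^4 - d^3 - 14*I*d^3 + 14*d^2 + 53*I*d^2 - 53*d - 40*I*d + 40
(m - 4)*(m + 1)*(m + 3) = m^3 - 13*m - 12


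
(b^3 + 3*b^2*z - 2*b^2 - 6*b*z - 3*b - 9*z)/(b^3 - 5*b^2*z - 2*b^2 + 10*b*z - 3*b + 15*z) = (-b - 3*z)/(-b + 5*z)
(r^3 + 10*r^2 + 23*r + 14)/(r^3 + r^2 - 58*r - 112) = (r + 1)/(r - 8)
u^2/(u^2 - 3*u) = u/(u - 3)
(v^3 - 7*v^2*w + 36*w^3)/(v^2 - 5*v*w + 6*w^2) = (v^2 - 4*v*w - 12*w^2)/(v - 2*w)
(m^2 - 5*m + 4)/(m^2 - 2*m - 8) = (m - 1)/(m + 2)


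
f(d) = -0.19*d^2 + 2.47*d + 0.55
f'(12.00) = -2.09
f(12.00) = 2.83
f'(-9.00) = 5.89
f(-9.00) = -37.07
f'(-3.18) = 3.68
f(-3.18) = -9.23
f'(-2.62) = 3.47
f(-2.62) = -7.23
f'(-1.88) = 3.18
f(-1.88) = -4.77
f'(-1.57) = 3.07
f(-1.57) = -3.80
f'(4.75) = 0.66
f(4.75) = 8.00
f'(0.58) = 2.25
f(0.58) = 1.92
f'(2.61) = 1.48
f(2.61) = 5.70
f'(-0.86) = 2.80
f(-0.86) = -1.71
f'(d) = 2.47 - 0.38*d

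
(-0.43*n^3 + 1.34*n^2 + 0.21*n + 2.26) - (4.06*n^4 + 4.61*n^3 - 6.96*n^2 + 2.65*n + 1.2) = -4.06*n^4 - 5.04*n^3 + 8.3*n^2 - 2.44*n + 1.06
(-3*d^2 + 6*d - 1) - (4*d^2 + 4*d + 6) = -7*d^2 + 2*d - 7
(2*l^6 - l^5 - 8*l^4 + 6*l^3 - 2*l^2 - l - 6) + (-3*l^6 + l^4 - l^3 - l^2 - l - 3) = -l^6 - l^5 - 7*l^4 + 5*l^3 - 3*l^2 - 2*l - 9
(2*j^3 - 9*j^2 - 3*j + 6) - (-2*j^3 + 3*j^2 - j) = 4*j^3 - 12*j^2 - 2*j + 6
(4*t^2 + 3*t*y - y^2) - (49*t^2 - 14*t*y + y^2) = -45*t^2 + 17*t*y - 2*y^2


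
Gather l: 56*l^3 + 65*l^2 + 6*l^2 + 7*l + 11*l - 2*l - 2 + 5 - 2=56*l^3 + 71*l^2 + 16*l + 1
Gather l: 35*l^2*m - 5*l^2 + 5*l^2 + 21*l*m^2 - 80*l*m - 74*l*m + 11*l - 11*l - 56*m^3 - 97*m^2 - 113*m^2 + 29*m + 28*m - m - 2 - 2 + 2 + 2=35*l^2*m + l*(21*m^2 - 154*m) - 56*m^3 - 210*m^2 + 56*m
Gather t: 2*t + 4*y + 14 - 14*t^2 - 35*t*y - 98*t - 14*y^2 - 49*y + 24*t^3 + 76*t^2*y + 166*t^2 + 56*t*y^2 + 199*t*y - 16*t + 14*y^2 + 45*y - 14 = 24*t^3 + t^2*(76*y + 152) + t*(56*y^2 + 164*y - 112)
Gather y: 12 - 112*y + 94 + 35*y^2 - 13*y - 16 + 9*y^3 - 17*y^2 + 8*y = 9*y^3 + 18*y^2 - 117*y + 90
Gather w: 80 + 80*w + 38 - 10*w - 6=70*w + 112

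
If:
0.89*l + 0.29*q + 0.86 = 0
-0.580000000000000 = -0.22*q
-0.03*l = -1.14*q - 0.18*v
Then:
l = -1.83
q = 2.64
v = -17.00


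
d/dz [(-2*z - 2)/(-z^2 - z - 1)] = 2*z*(-z - 2)/(z^4 + 2*z^3 + 3*z^2 + 2*z + 1)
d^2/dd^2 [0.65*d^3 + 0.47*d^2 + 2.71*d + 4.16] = 3.9*d + 0.94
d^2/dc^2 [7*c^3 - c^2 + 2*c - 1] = 42*c - 2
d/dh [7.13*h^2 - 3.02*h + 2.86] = 14.26*h - 3.02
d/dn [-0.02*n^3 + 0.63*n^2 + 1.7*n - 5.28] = -0.06*n^2 + 1.26*n + 1.7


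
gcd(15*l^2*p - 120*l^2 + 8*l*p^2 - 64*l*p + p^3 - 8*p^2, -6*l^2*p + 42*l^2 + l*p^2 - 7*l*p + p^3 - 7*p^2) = 3*l + p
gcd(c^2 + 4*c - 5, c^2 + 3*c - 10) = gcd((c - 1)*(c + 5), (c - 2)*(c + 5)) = c + 5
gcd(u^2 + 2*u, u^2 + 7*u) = u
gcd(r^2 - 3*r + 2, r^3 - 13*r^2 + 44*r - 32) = r - 1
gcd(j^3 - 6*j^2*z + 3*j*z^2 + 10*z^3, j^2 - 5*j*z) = -j + 5*z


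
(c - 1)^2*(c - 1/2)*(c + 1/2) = c^4 - 2*c^3 + 3*c^2/4 + c/2 - 1/4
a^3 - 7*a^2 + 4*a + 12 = (a - 6)*(a - 2)*(a + 1)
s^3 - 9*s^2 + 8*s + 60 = (s - 6)*(s - 5)*(s + 2)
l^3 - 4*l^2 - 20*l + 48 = (l - 6)*(l - 2)*(l + 4)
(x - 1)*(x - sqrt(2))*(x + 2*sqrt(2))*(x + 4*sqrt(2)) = x^4 - x^3 + 5*sqrt(2)*x^3 - 5*sqrt(2)*x^2 + 4*x^2 - 16*sqrt(2)*x - 4*x + 16*sqrt(2)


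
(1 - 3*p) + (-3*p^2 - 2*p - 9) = -3*p^2 - 5*p - 8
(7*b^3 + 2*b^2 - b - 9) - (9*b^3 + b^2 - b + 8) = -2*b^3 + b^2 - 17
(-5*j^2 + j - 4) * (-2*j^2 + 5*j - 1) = 10*j^4 - 27*j^3 + 18*j^2 - 21*j + 4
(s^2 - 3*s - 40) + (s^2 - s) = 2*s^2 - 4*s - 40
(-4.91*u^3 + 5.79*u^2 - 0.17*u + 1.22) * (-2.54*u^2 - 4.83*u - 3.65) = 12.4714*u^5 + 9.0087*u^4 - 9.6124*u^3 - 23.4112*u^2 - 5.2721*u - 4.453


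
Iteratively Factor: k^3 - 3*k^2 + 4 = (k + 1)*(k^2 - 4*k + 4) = (k - 2)*(k + 1)*(k - 2)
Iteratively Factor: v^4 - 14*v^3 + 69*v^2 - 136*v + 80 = (v - 5)*(v^3 - 9*v^2 + 24*v - 16) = (v - 5)*(v - 1)*(v^2 - 8*v + 16) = (v - 5)*(v - 4)*(v - 1)*(v - 4)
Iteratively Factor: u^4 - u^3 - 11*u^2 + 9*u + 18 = (u - 3)*(u^3 + 2*u^2 - 5*u - 6) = (u - 3)*(u + 1)*(u^2 + u - 6) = (u - 3)*(u + 1)*(u + 3)*(u - 2)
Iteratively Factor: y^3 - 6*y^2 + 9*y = (y)*(y^2 - 6*y + 9) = y*(y - 3)*(y - 3)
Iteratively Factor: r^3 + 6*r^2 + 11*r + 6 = (r + 1)*(r^2 + 5*r + 6) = (r + 1)*(r + 2)*(r + 3)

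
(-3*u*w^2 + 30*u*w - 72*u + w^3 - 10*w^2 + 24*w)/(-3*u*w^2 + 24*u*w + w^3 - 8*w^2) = (w^2 - 10*w + 24)/(w*(w - 8))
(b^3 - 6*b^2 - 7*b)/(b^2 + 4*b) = (b^2 - 6*b - 7)/(b + 4)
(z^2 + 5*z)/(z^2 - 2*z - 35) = z/(z - 7)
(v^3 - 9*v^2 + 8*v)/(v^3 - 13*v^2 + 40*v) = (v - 1)/(v - 5)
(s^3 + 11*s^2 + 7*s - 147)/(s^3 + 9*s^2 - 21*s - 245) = (s - 3)/(s - 5)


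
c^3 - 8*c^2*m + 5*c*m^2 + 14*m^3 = (c - 7*m)*(c - 2*m)*(c + m)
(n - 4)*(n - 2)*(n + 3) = n^3 - 3*n^2 - 10*n + 24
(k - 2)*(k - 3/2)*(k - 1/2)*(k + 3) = k^4 - k^3 - 29*k^2/4 + 51*k/4 - 9/2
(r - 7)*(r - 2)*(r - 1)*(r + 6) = r^4 - 4*r^3 - 37*r^2 + 124*r - 84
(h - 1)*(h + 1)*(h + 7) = h^3 + 7*h^2 - h - 7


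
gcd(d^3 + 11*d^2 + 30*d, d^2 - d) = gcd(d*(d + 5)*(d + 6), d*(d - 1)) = d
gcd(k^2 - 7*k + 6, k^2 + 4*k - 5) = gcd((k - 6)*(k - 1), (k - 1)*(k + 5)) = k - 1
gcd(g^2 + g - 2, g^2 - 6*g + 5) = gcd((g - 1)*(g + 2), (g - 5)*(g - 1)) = g - 1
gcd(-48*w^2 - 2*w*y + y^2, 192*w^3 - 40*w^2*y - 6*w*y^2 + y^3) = -48*w^2 - 2*w*y + y^2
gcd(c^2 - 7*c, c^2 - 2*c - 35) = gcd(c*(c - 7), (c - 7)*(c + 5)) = c - 7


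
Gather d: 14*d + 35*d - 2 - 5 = 49*d - 7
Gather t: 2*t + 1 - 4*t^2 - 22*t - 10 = -4*t^2 - 20*t - 9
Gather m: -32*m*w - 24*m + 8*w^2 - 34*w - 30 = m*(-32*w - 24) + 8*w^2 - 34*w - 30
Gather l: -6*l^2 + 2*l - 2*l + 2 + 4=6 - 6*l^2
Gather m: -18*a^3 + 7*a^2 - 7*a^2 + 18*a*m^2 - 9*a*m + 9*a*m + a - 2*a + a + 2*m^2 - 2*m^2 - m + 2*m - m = -18*a^3 + 18*a*m^2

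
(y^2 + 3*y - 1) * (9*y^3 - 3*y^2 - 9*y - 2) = 9*y^5 + 24*y^4 - 27*y^3 - 26*y^2 + 3*y + 2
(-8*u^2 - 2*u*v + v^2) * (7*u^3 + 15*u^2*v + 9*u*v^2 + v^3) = -56*u^5 - 134*u^4*v - 95*u^3*v^2 - 11*u^2*v^3 + 7*u*v^4 + v^5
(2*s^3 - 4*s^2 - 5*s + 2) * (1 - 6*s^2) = -12*s^5 + 24*s^4 + 32*s^3 - 16*s^2 - 5*s + 2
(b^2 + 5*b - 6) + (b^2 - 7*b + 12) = 2*b^2 - 2*b + 6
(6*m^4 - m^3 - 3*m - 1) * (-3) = -18*m^4 + 3*m^3 + 9*m + 3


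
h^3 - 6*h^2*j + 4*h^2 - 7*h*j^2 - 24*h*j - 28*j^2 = (h + 4)*(h - 7*j)*(h + j)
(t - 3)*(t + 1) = t^2 - 2*t - 3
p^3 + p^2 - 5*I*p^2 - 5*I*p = p*(p + 1)*(p - 5*I)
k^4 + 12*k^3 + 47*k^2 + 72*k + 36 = (k + 1)*(k + 2)*(k + 3)*(k + 6)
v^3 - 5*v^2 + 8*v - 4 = (v - 2)^2*(v - 1)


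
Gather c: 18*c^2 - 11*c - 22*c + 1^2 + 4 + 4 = 18*c^2 - 33*c + 9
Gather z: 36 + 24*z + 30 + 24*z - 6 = 48*z + 60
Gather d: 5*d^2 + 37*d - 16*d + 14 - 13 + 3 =5*d^2 + 21*d + 4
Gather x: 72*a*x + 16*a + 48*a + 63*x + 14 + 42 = 64*a + x*(72*a + 63) + 56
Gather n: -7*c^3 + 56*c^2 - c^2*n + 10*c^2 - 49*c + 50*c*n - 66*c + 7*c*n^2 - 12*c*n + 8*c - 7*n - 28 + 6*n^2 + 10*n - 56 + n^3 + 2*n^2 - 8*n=-7*c^3 + 66*c^2 - 107*c + n^3 + n^2*(7*c + 8) + n*(-c^2 + 38*c - 5) - 84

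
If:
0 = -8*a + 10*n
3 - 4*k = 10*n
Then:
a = 5*n/4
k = 3/4 - 5*n/2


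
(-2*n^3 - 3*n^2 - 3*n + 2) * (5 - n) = 2*n^4 - 7*n^3 - 12*n^2 - 17*n + 10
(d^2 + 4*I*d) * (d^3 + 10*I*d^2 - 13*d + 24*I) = d^5 + 14*I*d^4 - 53*d^3 - 28*I*d^2 - 96*d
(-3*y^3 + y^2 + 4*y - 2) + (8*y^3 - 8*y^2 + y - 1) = 5*y^3 - 7*y^2 + 5*y - 3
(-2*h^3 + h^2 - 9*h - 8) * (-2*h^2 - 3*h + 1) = 4*h^5 + 4*h^4 + 13*h^3 + 44*h^2 + 15*h - 8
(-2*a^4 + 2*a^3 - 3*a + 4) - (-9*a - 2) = -2*a^4 + 2*a^3 + 6*a + 6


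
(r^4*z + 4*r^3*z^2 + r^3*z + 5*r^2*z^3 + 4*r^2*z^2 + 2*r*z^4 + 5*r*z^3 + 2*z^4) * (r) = r^5*z + 4*r^4*z^2 + r^4*z + 5*r^3*z^3 + 4*r^3*z^2 + 2*r^2*z^4 + 5*r^2*z^3 + 2*r*z^4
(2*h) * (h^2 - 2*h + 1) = 2*h^3 - 4*h^2 + 2*h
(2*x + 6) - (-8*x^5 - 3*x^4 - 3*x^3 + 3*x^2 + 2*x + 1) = 8*x^5 + 3*x^4 + 3*x^3 - 3*x^2 + 5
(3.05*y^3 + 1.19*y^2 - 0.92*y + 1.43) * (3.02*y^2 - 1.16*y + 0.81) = 9.211*y^5 + 0.0558000000000005*y^4 - 1.6883*y^3 + 6.3497*y^2 - 2.404*y + 1.1583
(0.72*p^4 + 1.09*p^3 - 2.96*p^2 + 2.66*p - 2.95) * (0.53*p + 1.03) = 0.3816*p^5 + 1.3193*p^4 - 0.4461*p^3 - 1.639*p^2 + 1.1763*p - 3.0385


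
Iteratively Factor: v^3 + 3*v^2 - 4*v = (v - 1)*(v^2 + 4*v) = (v - 1)*(v + 4)*(v)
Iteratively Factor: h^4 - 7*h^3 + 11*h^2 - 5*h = (h - 1)*(h^3 - 6*h^2 + 5*h) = h*(h - 1)*(h^2 - 6*h + 5) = h*(h - 5)*(h - 1)*(h - 1)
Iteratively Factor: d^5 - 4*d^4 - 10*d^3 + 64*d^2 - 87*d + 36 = (d - 1)*(d^4 - 3*d^3 - 13*d^2 + 51*d - 36) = (d - 3)*(d - 1)*(d^3 - 13*d + 12) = (d - 3)*(d - 1)*(d + 4)*(d^2 - 4*d + 3) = (d - 3)^2*(d - 1)*(d + 4)*(d - 1)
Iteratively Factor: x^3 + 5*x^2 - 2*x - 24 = (x + 4)*(x^2 + x - 6) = (x - 2)*(x + 4)*(x + 3)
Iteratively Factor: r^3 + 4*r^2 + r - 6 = (r + 3)*(r^2 + r - 2) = (r - 1)*(r + 3)*(r + 2)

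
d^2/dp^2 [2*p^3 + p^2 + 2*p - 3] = 12*p + 2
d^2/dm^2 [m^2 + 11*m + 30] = 2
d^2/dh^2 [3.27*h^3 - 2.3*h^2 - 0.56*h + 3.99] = 19.62*h - 4.6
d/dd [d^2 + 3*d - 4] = 2*d + 3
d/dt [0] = 0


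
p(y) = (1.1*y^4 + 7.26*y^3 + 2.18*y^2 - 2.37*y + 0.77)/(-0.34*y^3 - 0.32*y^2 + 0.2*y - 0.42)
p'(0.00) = 4.77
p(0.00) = -1.83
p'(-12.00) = -3.31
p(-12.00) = 19.69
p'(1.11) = -13.77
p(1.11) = -11.75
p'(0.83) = -16.56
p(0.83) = -7.44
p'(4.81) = -3.61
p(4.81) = -32.14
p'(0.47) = -9.80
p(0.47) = -2.19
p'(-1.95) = -161.68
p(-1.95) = -49.06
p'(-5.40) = -3.83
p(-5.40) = -3.06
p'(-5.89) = -3.70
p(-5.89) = -1.22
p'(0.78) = -16.59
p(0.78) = -6.61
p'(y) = (1.02*y^2 + 0.64*y - 0.2)*(1.1*y^4 + 7.26*y^3 + 2.18*y^2 - 2.37*y + 0.77)/(-0.34*y^3 - 0.32*y^2 + 0.2*y - 0.42)^2 + (4.4*y^3 + 21.78*y^2 + 4.36*y - 2.37)/(-0.34*y^3 - 0.32*y^2 + 0.2*y - 0.42) = (-0.374*y^6 - 0.704000000000001*y^5 - 0.922000000000001*y^4 - 0.555599999999999*y^3 - 8.6846*y^2 - 1.3384*y + 0.8414)/(0.1156*y^6 + 0.2176*y^5 - 0.0336*y^4 + 0.1576*y^3 + 0.3088*y^2 - 0.168*y + 0.1764)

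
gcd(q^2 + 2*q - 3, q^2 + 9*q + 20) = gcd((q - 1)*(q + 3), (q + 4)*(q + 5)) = 1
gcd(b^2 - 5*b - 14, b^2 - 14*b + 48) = 1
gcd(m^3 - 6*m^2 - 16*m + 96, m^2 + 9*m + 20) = m + 4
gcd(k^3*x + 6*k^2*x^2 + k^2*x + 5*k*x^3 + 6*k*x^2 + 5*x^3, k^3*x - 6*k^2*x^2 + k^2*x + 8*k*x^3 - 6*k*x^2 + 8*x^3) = k*x + x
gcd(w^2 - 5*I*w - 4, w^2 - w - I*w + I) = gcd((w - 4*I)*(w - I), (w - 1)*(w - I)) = w - I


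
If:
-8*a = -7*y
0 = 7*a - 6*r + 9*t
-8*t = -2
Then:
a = 7*y/8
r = 49*y/48 + 3/8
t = 1/4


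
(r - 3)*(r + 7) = r^2 + 4*r - 21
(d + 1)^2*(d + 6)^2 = d^4 + 14*d^3 + 61*d^2 + 84*d + 36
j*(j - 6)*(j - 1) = j^3 - 7*j^2 + 6*j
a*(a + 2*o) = a^2 + 2*a*o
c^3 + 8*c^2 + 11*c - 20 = (c - 1)*(c + 4)*(c + 5)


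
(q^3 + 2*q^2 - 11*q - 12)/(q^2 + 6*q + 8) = (q^2 - 2*q - 3)/(q + 2)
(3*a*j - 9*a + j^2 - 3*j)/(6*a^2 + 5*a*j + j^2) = (j - 3)/(2*a + j)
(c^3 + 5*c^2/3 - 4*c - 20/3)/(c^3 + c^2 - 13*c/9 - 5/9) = 3*(c^2 - 4)/(3*c^2 - 2*c - 1)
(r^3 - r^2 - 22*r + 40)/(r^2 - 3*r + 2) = (r^2 + r - 20)/(r - 1)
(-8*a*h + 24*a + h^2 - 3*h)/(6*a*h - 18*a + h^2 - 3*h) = (-8*a + h)/(6*a + h)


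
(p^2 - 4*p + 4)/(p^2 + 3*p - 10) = (p - 2)/(p + 5)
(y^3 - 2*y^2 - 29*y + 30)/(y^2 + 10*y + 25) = (y^2 - 7*y + 6)/(y + 5)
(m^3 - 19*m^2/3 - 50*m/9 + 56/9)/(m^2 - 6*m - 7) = (9*m^2 + 6*m - 8)/(9*(m + 1))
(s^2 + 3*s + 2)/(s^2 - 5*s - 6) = (s + 2)/(s - 6)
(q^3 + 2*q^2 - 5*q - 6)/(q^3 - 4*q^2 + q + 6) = (q + 3)/(q - 3)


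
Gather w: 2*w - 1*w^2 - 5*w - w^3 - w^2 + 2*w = -w^3 - 2*w^2 - w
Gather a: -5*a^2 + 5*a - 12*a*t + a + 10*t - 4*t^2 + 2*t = -5*a^2 + a*(6 - 12*t) - 4*t^2 + 12*t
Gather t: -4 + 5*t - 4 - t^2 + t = -t^2 + 6*t - 8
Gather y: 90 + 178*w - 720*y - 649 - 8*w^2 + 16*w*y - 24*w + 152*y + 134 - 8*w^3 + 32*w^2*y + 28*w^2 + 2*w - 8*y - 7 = -8*w^3 + 20*w^2 + 156*w + y*(32*w^2 + 16*w - 576) - 432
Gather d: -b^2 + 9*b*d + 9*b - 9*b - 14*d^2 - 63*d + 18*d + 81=-b^2 - 14*d^2 + d*(9*b - 45) + 81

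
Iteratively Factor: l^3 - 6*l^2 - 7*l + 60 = (l - 5)*(l^2 - l - 12) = (l - 5)*(l - 4)*(l + 3)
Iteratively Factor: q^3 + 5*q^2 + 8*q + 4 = (q + 2)*(q^2 + 3*q + 2) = (q + 2)^2*(q + 1)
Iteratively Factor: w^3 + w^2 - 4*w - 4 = (w + 2)*(w^2 - w - 2) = (w - 2)*(w + 2)*(w + 1)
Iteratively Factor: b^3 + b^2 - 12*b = (b + 4)*(b^2 - 3*b) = b*(b + 4)*(b - 3)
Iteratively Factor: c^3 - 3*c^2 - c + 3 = (c - 1)*(c^2 - 2*c - 3) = (c - 1)*(c + 1)*(c - 3)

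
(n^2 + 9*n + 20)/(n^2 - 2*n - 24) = (n + 5)/(n - 6)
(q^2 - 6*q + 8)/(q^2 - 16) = (q - 2)/(q + 4)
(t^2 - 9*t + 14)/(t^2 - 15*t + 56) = (t - 2)/(t - 8)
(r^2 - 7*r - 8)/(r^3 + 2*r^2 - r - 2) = (r - 8)/(r^2 + r - 2)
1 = 1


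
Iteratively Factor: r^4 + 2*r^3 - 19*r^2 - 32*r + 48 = (r + 3)*(r^3 - r^2 - 16*r + 16) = (r - 4)*(r + 3)*(r^2 + 3*r - 4) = (r - 4)*(r - 1)*(r + 3)*(r + 4)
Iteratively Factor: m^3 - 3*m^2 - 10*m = (m)*(m^2 - 3*m - 10) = m*(m - 5)*(m + 2)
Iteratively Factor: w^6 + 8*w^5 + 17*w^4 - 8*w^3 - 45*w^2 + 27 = (w - 1)*(w^5 + 9*w^4 + 26*w^3 + 18*w^2 - 27*w - 27) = (w - 1)*(w + 3)*(w^4 + 6*w^3 + 8*w^2 - 6*w - 9) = (w - 1)*(w + 1)*(w + 3)*(w^3 + 5*w^2 + 3*w - 9) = (w - 1)*(w + 1)*(w + 3)^2*(w^2 + 2*w - 3) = (w - 1)*(w + 1)*(w + 3)^3*(w - 1)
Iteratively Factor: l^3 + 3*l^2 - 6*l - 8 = (l + 1)*(l^2 + 2*l - 8) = (l + 1)*(l + 4)*(l - 2)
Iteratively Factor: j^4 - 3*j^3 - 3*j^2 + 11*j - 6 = (j - 1)*(j^3 - 2*j^2 - 5*j + 6) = (j - 3)*(j - 1)*(j^2 + j - 2) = (j - 3)*(j - 1)*(j + 2)*(j - 1)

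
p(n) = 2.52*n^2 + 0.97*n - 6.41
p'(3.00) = 16.09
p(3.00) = 19.18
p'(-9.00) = -44.39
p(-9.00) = 188.98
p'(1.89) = 10.50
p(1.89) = 4.42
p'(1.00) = 6.01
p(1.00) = -2.92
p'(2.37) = 12.91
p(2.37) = 10.04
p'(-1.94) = -8.81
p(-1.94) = 1.19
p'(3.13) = 16.75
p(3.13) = 21.31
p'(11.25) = 57.67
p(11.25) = 323.44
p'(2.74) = 14.78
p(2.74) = 15.17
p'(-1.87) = -8.45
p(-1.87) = 0.59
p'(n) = 5.04*n + 0.97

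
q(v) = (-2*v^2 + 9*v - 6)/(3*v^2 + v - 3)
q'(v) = (9 - 4*v)/(3*v^2 + v - 3) + (-6*v - 1)*(-2*v^2 + 9*v - 6)/(3*v^2 + v - 3)^2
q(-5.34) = -1.44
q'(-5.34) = -0.19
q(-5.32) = -1.44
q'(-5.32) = -0.19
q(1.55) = 0.55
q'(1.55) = -0.49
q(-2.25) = -3.66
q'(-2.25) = -2.79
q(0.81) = 0.10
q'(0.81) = -23.33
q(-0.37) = 3.25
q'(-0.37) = -4.88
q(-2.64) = -2.86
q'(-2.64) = -1.50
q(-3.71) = -1.94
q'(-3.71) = -0.50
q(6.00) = -0.22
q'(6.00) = -0.06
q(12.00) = -0.42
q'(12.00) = -0.02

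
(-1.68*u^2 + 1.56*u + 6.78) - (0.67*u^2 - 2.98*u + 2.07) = -2.35*u^2 + 4.54*u + 4.71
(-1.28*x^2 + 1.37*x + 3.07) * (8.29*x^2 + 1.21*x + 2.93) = -10.6112*x^4 + 9.8085*x^3 + 23.3576*x^2 + 7.7288*x + 8.9951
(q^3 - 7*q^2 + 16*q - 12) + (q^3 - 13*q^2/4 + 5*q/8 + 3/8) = 2*q^3 - 41*q^2/4 + 133*q/8 - 93/8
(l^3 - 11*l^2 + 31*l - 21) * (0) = 0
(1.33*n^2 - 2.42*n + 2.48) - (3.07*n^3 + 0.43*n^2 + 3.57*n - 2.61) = -3.07*n^3 + 0.9*n^2 - 5.99*n + 5.09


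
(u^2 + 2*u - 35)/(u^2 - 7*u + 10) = (u + 7)/(u - 2)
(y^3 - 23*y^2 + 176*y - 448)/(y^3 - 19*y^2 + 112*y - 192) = (y - 7)/(y - 3)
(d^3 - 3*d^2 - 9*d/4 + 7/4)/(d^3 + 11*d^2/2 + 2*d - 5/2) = (d - 7/2)/(d + 5)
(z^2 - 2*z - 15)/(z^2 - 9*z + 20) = (z + 3)/(z - 4)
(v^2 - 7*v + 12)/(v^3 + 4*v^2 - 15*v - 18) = (v - 4)/(v^2 + 7*v + 6)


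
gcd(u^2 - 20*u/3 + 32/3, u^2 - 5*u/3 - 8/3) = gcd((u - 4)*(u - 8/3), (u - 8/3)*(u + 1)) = u - 8/3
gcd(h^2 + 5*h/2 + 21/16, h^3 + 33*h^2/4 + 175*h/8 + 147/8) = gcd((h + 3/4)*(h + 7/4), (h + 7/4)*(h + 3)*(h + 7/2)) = h + 7/4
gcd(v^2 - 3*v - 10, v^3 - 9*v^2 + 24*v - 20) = v - 5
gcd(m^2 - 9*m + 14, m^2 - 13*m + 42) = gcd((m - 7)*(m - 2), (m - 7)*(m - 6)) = m - 7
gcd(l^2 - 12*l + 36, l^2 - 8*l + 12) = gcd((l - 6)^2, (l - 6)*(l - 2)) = l - 6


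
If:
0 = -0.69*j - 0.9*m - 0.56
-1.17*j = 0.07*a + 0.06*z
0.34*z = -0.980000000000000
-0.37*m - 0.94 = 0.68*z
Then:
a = 76.14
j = -4.41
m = 2.76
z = -2.88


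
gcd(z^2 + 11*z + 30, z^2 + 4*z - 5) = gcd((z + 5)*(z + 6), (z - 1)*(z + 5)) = z + 5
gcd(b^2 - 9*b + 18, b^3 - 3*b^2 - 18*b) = b - 6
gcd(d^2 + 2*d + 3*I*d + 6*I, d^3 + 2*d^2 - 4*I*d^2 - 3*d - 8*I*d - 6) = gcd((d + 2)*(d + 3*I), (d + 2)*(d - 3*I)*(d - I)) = d + 2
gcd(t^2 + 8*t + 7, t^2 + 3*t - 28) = t + 7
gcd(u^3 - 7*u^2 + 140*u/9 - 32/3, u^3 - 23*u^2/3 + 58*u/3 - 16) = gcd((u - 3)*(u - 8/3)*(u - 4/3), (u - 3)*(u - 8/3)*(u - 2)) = u^2 - 17*u/3 + 8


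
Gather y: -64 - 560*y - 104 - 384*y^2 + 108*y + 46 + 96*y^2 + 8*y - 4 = -288*y^2 - 444*y - 126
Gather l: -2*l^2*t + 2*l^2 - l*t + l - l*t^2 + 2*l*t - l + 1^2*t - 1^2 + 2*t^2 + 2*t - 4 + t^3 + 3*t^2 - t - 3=l^2*(2 - 2*t) + l*(-t^2 + t) + t^3 + 5*t^2 + 2*t - 8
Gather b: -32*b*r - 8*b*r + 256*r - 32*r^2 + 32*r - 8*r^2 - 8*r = -40*b*r - 40*r^2 + 280*r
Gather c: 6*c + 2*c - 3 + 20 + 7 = 8*c + 24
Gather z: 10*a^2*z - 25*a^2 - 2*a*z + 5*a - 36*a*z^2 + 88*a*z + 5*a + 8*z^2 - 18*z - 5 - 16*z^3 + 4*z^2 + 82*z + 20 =-25*a^2 + 10*a - 16*z^3 + z^2*(12 - 36*a) + z*(10*a^2 + 86*a + 64) + 15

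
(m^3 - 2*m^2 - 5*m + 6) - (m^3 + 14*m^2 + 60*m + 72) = -16*m^2 - 65*m - 66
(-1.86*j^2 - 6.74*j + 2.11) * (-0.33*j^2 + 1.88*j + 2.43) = 0.6138*j^4 - 1.2726*j^3 - 17.8873*j^2 - 12.4114*j + 5.1273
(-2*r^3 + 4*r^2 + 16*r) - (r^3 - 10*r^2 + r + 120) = -3*r^3 + 14*r^2 + 15*r - 120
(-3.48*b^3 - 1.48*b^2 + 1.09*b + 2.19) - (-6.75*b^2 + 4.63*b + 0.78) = -3.48*b^3 + 5.27*b^2 - 3.54*b + 1.41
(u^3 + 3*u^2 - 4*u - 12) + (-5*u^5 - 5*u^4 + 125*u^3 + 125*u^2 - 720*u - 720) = -5*u^5 - 5*u^4 + 126*u^3 + 128*u^2 - 724*u - 732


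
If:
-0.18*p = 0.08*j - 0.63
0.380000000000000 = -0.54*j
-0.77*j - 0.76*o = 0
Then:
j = -0.70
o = 0.71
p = 3.81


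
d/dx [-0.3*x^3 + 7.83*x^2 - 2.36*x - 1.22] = -0.9*x^2 + 15.66*x - 2.36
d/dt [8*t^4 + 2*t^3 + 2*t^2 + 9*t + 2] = 32*t^3 + 6*t^2 + 4*t + 9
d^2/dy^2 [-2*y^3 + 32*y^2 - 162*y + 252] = 64 - 12*y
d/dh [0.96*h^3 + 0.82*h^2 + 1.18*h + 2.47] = 2.88*h^2 + 1.64*h + 1.18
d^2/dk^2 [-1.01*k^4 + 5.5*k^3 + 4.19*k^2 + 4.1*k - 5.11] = -12.12*k^2 + 33.0*k + 8.38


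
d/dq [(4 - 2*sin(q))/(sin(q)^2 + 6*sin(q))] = 2*(cos(q) - 4/tan(q) - 12*cos(q)/sin(q)^2)/(sin(q) + 6)^2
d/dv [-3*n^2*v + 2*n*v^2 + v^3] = -3*n^2 + 4*n*v + 3*v^2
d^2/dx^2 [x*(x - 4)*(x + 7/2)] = 6*x - 1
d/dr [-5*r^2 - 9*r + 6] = -10*r - 9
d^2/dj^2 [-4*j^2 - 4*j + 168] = -8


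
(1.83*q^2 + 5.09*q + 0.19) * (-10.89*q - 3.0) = -19.9287*q^3 - 60.9201*q^2 - 17.3391*q - 0.57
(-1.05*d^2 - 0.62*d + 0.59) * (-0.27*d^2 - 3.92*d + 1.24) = 0.2835*d^4 + 4.2834*d^3 + 0.9691*d^2 - 3.0816*d + 0.7316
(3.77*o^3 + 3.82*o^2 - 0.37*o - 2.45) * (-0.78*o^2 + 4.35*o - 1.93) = -2.9406*o^5 + 13.4199*o^4 + 9.6295*o^3 - 7.0711*o^2 - 9.9434*o + 4.7285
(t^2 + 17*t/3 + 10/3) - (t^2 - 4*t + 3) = 29*t/3 + 1/3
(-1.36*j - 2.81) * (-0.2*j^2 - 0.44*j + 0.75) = 0.272*j^3 + 1.1604*j^2 + 0.2164*j - 2.1075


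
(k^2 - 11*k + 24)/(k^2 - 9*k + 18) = (k - 8)/(k - 6)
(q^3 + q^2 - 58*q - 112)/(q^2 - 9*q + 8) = (q^2 + 9*q + 14)/(q - 1)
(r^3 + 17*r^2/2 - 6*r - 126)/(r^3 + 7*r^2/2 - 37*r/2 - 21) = (r + 6)/(r + 1)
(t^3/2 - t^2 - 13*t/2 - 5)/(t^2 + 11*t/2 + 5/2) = (t^3 - 2*t^2 - 13*t - 10)/(2*t^2 + 11*t + 5)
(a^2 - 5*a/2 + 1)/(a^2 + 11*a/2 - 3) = (a - 2)/(a + 6)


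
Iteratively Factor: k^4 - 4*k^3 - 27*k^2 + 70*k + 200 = (k + 4)*(k^3 - 8*k^2 + 5*k + 50) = (k - 5)*(k + 4)*(k^2 - 3*k - 10) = (k - 5)^2*(k + 4)*(k + 2)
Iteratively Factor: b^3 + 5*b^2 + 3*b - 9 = (b - 1)*(b^2 + 6*b + 9) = (b - 1)*(b + 3)*(b + 3)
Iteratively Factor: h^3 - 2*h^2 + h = (h)*(h^2 - 2*h + 1) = h*(h - 1)*(h - 1)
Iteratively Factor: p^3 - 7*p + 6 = (p - 2)*(p^2 + 2*p - 3) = (p - 2)*(p - 1)*(p + 3)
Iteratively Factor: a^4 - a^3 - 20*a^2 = (a - 5)*(a^3 + 4*a^2) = (a - 5)*(a + 4)*(a^2) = a*(a - 5)*(a + 4)*(a)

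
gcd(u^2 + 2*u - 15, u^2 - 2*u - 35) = u + 5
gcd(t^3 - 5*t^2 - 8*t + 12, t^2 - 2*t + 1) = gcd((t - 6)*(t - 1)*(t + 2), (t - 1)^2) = t - 1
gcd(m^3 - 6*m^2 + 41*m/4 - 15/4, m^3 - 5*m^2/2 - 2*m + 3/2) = m^2 - 7*m/2 + 3/2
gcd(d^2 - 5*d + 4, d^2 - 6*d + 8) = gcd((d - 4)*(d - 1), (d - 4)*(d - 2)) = d - 4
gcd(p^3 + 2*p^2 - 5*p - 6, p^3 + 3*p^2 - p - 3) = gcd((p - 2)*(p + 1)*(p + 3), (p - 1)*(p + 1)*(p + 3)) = p^2 + 4*p + 3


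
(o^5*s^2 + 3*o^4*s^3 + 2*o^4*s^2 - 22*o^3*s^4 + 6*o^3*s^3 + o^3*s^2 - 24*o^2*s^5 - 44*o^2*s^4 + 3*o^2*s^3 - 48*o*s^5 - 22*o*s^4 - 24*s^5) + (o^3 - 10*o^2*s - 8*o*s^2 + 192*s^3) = o^5*s^2 + 3*o^4*s^3 + 2*o^4*s^2 - 22*o^3*s^4 + 6*o^3*s^3 + o^3*s^2 + o^3 - 24*o^2*s^5 - 44*o^2*s^4 + 3*o^2*s^3 - 10*o^2*s - 48*o*s^5 - 22*o*s^4 - 8*o*s^2 - 24*s^5 + 192*s^3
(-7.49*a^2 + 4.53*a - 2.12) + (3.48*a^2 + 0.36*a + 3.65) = -4.01*a^2 + 4.89*a + 1.53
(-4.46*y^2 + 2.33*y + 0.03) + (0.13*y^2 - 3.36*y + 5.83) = -4.33*y^2 - 1.03*y + 5.86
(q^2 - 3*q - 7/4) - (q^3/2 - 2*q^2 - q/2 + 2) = -q^3/2 + 3*q^2 - 5*q/2 - 15/4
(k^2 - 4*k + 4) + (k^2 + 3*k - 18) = 2*k^2 - k - 14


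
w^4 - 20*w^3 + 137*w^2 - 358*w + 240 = (w - 8)*(w - 6)*(w - 5)*(w - 1)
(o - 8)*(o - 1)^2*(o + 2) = o^4 - 8*o^3 - 3*o^2 + 26*o - 16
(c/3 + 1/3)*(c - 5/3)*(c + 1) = c^3/3 + c^2/9 - 7*c/9 - 5/9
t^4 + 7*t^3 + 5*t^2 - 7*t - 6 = (t - 1)*(t + 1)^2*(t + 6)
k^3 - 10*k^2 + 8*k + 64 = (k - 8)*(k - 4)*(k + 2)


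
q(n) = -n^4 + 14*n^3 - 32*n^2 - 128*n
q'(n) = -4*n^3 + 42*n^2 - 64*n - 128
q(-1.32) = 77.97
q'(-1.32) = 38.86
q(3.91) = -386.55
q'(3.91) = 24.75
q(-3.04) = -385.34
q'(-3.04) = 567.09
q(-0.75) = 71.78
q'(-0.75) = -54.69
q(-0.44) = 48.89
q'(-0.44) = -91.37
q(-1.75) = 41.59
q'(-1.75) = 134.06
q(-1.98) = 3.94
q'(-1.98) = 194.43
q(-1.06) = 81.79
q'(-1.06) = -8.20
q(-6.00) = -4704.00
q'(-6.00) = 2632.00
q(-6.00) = -4704.00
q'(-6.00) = 2632.00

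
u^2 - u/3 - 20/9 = (u - 5/3)*(u + 4/3)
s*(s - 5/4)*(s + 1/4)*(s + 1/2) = s^4 - s^3/2 - 13*s^2/16 - 5*s/32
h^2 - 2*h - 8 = (h - 4)*(h + 2)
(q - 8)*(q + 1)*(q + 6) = q^3 - q^2 - 50*q - 48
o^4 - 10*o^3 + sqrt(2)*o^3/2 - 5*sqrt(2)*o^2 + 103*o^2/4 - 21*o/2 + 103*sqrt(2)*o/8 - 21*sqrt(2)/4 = (o - 6)*(o - 7/2)*(o - 1/2)*(o + sqrt(2)/2)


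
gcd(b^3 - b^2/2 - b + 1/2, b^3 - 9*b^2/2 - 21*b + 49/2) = b - 1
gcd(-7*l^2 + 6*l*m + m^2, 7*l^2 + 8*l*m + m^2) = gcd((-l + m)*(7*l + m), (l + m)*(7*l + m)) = 7*l + m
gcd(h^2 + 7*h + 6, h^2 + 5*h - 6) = h + 6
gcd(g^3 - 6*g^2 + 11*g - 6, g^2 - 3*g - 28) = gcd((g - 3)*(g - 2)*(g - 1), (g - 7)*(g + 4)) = 1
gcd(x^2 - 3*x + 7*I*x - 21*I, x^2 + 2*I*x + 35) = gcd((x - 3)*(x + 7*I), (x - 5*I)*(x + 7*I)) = x + 7*I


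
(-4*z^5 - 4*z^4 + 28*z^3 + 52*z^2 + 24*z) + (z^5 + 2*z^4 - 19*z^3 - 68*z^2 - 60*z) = -3*z^5 - 2*z^4 + 9*z^3 - 16*z^2 - 36*z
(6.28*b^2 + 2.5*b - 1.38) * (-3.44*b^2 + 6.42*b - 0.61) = -21.6032*b^4 + 31.7176*b^3 + 16.9664*b^2 - 10.3846*b + 0.8418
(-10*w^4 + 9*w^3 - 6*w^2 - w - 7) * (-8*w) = 80*w^5 - 72*w^4 + 48*w^3 + 8*w^2 + 56*w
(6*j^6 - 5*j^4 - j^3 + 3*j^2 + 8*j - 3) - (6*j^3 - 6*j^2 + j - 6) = 6*j^6 - 5*j^4 - 7*j^3 + 9*j^2 + 7*j + 3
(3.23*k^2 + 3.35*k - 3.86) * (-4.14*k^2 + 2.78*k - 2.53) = -13.3722*k^4 - 4.8896*k^3 + 17.1215*k^2 - 19.2063*k + 9.7658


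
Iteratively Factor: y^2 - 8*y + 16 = (y - 4)*(y - 4)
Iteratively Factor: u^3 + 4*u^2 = (u)*(u^2 + 4*u) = u^2*(u + 4)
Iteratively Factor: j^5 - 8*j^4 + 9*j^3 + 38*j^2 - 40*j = (j - 5)*(j^4 - 3*j^3 - 6*j^2 + 8*j) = (j - 5)*(j - 1)*(j^3 - 2*j^2 - 8*j) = (j - 5)*(j - 1)*(j + 2)*(j^2 - 4*j) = j*(j - 5)*(j - 1)*(j + 2)*(j - 4)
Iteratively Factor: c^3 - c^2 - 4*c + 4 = (c + 2)*(c^2 - 3*c + 2) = (c - 1)*(c + 2)*(c - 2)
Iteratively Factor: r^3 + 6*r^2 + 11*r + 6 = (r + 1)*(r^2 + 5*r + 6) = (r + 1)*(r + 2)*(r + 3)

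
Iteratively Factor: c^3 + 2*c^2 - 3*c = (c)*(c^2 + 2*c - 3) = c*(c + 3)*(c - 1)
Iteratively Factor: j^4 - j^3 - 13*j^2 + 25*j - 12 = (j - 3)*(j^3 + 2*j^2 - 7*j + 4) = (j - 3)*(j - 1)*(j^2 + 3*j - 4) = (j - 3)*(j - 1)*(j + 4)*(j - 1)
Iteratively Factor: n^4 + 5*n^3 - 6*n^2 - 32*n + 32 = (n - 2)*(n^3 + 7*n^2 + 8*n - 16) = (n - 2)*(n - 1)*(n^2 + 8*n + 16) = (n - 2)*(n - 1)*(n + 4)*(n + 4)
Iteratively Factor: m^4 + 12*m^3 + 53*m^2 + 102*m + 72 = (m + 2)*(m^3 + 10*m^2 + 33*m + 36) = (m + 2)*(m + 3)*(m^2 + 7*m + 12) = (m + 2)*(m + 3)*(m + 4)*(m + 3)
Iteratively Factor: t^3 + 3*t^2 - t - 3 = (t + 1)*(t^2 + 2*t - 3) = (t + 1)*(t + 3)*(t - 1)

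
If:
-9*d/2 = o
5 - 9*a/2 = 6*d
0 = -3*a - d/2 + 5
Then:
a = 110/63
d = -10/21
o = 15/7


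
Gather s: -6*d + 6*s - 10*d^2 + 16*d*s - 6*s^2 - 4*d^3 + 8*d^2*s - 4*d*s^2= -4*d^3 - 10*d^2 - 6*d + s^2*(-4*d - 6) + s*(8*d^2 + 16*d + 6)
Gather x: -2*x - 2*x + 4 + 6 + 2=12 - 4*x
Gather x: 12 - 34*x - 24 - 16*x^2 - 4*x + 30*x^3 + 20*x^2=30*x^3 + 4*x^2 - 38*x - 12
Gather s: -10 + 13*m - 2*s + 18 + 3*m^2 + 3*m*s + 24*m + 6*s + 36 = 3*m^2 + 37*m + s*(3*m + 4) + 44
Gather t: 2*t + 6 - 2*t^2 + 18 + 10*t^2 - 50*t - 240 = 8*t^2 - 48*t - 216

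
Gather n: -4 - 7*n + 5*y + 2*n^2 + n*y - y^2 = 2*n^2 + n*(y - 7) - y^2 + 5*y - 4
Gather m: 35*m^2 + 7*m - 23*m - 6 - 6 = 35*m^2 - 16*m - 12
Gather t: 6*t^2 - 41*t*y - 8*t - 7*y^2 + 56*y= 6*t^2 + t*(-41*y - 8) - 7*y^2 + 56*y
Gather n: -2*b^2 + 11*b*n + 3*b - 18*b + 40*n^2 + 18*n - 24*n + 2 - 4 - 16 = -2*b^2 - 15*b + 40*n^2 + n*(11*b - 6) - 18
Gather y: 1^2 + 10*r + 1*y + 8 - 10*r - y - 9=0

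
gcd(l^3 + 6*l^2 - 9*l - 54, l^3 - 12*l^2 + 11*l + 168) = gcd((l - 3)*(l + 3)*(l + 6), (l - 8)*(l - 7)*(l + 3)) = l + 3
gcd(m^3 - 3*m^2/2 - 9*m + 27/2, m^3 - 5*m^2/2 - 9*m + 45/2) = m^2 - 9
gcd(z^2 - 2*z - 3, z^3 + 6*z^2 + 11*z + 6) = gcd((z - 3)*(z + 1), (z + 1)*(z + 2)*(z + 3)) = z + 1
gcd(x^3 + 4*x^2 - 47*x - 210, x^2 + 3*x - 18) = x + 6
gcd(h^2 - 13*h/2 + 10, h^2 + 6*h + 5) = 1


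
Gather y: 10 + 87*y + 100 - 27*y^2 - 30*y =-27*y^2 + 57*y + 110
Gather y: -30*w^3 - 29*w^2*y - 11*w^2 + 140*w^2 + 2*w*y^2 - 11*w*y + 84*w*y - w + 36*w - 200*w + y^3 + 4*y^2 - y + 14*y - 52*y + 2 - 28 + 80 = -30*w^3 + 129*w^2 - 165*w + y^3 + y^2*(2*w + 4) + y*(-29*w^2 + 73*w - 39) + 54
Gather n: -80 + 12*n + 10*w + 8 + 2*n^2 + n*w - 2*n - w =2*n^2 + n*(w + 10) + 9*w - 72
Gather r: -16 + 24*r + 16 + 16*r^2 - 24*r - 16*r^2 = 0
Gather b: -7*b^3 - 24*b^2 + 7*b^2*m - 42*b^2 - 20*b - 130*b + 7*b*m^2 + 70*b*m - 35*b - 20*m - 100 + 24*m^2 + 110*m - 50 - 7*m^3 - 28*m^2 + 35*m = -7*b^3 + b^2*(7*m - 66) + b*(7*m^2 + 70*m - 185) - 7*m^3 - 4*m^2 + 125*m - 150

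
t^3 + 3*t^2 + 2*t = t*(t + 1)*(t + 2)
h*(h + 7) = h^2 + 7*h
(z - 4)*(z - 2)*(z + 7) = z^3 + z^2 - 34*z + 56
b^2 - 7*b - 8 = (b - 8)*(b + 1)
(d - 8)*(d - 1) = d^2 - 9*d + 8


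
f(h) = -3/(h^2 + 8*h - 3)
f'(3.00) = 0.05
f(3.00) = -0.10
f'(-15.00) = -0.00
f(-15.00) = -0.03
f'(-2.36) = 0.04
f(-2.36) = 0.18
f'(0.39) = 355.76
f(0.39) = -11.03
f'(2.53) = 0.07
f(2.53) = -0.13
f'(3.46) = 0.03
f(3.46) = -0.08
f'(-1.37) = 0.11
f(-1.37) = 0.25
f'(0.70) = 2.95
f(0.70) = -0.97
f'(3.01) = 0.05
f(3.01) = -0.10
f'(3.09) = 0.04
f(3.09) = -0.10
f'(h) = -3*(-2*h - 8)/(h^2 + 8*h - 3)^2 = 6*(h + 4)/(h^2 + 8*h - 3)^2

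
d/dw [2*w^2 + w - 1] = 4*w + 1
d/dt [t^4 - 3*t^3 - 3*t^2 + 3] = t*(4*t^2 - 9*t - 6)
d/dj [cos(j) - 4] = -sin(j)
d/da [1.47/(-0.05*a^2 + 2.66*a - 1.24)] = (0.147*a - 3.9102)/(0.05*a^2 - 2.66*a + 1.24)^2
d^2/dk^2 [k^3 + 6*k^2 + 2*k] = 6*k + 12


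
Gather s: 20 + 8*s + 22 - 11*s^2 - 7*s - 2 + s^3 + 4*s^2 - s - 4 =s^3 - 7*s^2 + 36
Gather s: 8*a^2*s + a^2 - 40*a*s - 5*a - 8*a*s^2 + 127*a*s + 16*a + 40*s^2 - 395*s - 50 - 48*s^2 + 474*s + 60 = a^2 + 11*a + s^2*(-8*a - 8) + s*(8*a^2 + 87*a + 79) + 10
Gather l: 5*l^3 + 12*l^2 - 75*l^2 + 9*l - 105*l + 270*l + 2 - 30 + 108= 5*l^3 - 63*l^2 + 174*l + 80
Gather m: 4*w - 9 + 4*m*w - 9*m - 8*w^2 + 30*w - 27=m*(4*w - 9) - 8*w^2 + 34*w - 36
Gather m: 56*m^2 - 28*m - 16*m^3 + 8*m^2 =-16*m^3 + 64*m^2 - 28*m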